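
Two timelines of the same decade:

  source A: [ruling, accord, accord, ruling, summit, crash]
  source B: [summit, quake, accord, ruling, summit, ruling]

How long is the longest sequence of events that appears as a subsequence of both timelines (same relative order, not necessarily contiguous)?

3

Pick accord [3,3], ruling [4,4], summit [5,5]; all 3 events appear in both, in order. Since dp[6][6] = 3, nothing longer is possible.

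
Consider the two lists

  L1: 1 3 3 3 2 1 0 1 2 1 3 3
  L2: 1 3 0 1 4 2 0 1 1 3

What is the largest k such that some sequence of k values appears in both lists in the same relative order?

Let dp[i][j] be the LCS length of the first i values of L1 and the first j values of L2. dp[i][j] = dp[i-1][j-1]+1 when the i-th and j-th values match, else max(dp[i-1][j], dp[i][j-1]).
    ·  1  3  0  1  4  2  0  1  1  3
 ·  0  0  0  0  0  0  0  0  0  0  0
 1  0  1  1  1  1  1  1  1  1  1  1
 3  0  1  2  2  2  2  2  2  2  2  2
 3  0  1  2  2  2  2  2  2  2  2  3
 3  0  1  2  2  2  2  2  2  2  2  3
 2  0  1  2  2  2  2  3  3  3  3  3
 1  0  1  2  2  3  3  3  3  4  4  4
 0  0  1  2  3  3  3  3  4  4  4  4
 1  0  1  2  3  4  4  4  4  5  5  5
 2  0  1  2  3  4  4  5  5  5  5  5
 1  0  1  2  3  4  4  5  5  6  6  6
 3  0  1  2  3  4  4  5  5  6  6  7
 3  0  1  2  3  4  4  5  5  6  6  7
dp[12][10] = 7. One LCS (by backtracking along matches): 1, 3, 2, 0, 1, 1, 3.

7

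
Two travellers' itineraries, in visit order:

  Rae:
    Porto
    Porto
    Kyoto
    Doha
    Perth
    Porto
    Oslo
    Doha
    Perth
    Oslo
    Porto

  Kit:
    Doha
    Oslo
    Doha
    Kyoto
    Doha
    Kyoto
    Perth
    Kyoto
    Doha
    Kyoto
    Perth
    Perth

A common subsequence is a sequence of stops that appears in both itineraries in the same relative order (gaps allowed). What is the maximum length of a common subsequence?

5

One common subsequence of length 5: Kyoto at Rae[3]=Kit[4]; then Doha at Rae[4]=Kit[5]; then Perth at Rae[5]=Kit[7]; then Doha at Rae[8]=Kit[9]; then Perth at Rae[9]=Kit[12]. dp[11][12] = 5 confirms this is the maximum.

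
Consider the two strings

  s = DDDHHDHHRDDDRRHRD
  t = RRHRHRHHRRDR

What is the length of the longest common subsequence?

One common subsequence of length 7: H [4,3] → H [5,5] → H [7,7] → H [8,8] → R [9,10] → D [12,11] → R [16,12], and the DP table's final entry dp[17][12] is also 7, so no common subsequence is longer.

7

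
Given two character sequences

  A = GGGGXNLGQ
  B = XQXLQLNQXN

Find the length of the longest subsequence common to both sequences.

Let dp[i][j] be the LCS length of the first i characters of A and the first j characters of B. dp[i][j] = dp[i-1][j-1]+1 when the i-th and j-th characters match, else max(dp[i-1][j], dp[i][j-1]).
    ·  X  Q  X  L  Q  L  N  Q  X  N
 ·  0  0  0  0  0  0  0  0  0  0  0
 G  0  0  0  0  0  0  0  0  0  0  0
 G  0  0  0  0  0  0  0  0  0  0  0
 G  0  0  0  0  0  0  0  0  0  0  0
 G  0  0  0  0  0  0  0  0  0  0  0
 X  0  1  1  1  1  1  1  1  1  1  1
 N  0  1  1  1  1  1  1  2  2  2  2
 L  0  1  1  1  2  2  2  2  2  2  2
 G  0  1  1  1  2  2  2  2  2  2  2
 Q  0  1  2  2  2  3  3  3  3  3  3
dp[9][10] = 3. One LCS (by backtracking along matches): XNQ.

3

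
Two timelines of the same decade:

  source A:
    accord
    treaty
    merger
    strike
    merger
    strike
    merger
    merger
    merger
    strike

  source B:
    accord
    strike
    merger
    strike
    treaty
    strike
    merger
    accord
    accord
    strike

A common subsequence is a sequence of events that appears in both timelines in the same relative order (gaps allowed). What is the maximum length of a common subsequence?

6

Pick accord at source A[1]=source B[1], then merger at source A[3]=source B[3], then strike at source A[4]=source B[4], then strike at source A[6]=source B[6], then merger at source A[7]=source B[7], then strike at source A[10]=source B[10]; all 6 events appear in both, in order. Since dp[10][10] = 6, nothing longer is possible.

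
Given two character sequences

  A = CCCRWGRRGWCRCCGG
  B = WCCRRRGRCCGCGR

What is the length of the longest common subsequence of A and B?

Taking C (A #2, B #2) → C (A #3, B #3) → R (A #4, B #4) → R (A #7, B #5) → R (A #8, B #6) → G (A #9, B #7) → R (A #12, B #8) → C (A #13, B #9) → C (A #14, B #10) → G (A #15, B #11) → G (A #16, B #13) gives a common subsequence of length 11. dp[16][14] = 11 confirms this is the maximum.

11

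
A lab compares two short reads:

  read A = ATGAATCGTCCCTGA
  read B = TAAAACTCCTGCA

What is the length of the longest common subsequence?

Match A [1,3], then A [4,4], then A [5,5], then C [7,6], then T [9,7], then C [11,8], then C [12,9], then T [13,10], then G [14,11], then A [15,13] — 10 bases in the same relative order in both. Since dp[15][13] = 10, nothing longer is possible.

10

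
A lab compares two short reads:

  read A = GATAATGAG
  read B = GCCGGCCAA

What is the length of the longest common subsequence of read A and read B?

Taking G (read A #1, read B #5), A (read A #5, read B #8), A (read A #8, read B #9) gives a common subsequence of length 3, and the DP table's final entry dp[9][9] is also 3, so no common subsequence is longer.

3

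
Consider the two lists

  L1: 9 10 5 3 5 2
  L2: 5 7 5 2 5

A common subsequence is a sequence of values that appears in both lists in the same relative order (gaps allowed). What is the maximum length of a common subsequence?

3

One common subsequence of length 3: 5 at L1[3]=L2[1] → 5 at L1[5]=L2[3] → 2 at L1[6]=L2[4]. Since dp[6][5] = 3, nothing longer is possible.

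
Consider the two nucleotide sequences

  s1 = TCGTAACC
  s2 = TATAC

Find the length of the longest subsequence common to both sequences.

4

Let dp[i][j] be the LCS length of the first i bases of s1 and the first j bases of s2. dp[i][j] = dp[i-1][j-1]+1 when the i-th and j-th bases match, else max(dp[i-1][j], dp[i][j-1]).
    ·  T  A  T  A  C
 ·  0  0  0  0  0  0
 T  0  1  1  1  1  1
 C  0  1  1  1  1  2
 G  0  1  1  1  1  2
 T  0  1  1  2  2  2
 A  0  1  2  2  3  3
 A  0  1  2  2  3  3
 C  0  1  2  2  3  4
 C  0  1  2  2  3  4
dp[8][5] = 4. One LCS (by backtracking along matches): TTAC.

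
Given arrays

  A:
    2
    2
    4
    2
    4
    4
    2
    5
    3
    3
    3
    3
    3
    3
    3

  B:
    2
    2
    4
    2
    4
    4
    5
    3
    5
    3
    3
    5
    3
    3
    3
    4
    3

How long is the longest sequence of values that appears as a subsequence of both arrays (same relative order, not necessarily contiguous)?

14

Pick 2 (A #1, B #1) → 2 (A #2, B #2) → 4 (A #3, B #3) → 2 (A #4, B #4) → 4 (A #5, B #5) → 4 (A #6, B #6) → 5 (A #8, B #7) → 3 (A #9, B #8) → 3 (A #10, B #10) → 3 (A #11, B #11) → 3 (A #12, B #13) → 3 (A #13, B #14) → 3 (A #14, B #15) → 3 (A #15, B #17); all 14 values appear in both, in order. Since dp[15][17] = 14, nothing longer is possible.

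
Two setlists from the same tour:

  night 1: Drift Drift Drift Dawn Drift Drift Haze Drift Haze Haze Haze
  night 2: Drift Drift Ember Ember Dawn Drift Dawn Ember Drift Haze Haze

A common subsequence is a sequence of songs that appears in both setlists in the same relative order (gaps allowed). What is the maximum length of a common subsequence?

Match Drift at night 1[1]=night 2[1], then Drift at night 1[2]=night 2[2], then Drift at night 1[3]=night 2[6], then Dawn at night 1[4]=night 2[7], then Drift at night 1[8]=night 2[9], then Haze at night 1[10]=night 2[10], then Haze at night 1[11]=night 2[11] — 7 songs in the same relative order in both. dp[11][11] = 7 confirms this is the maximum.

7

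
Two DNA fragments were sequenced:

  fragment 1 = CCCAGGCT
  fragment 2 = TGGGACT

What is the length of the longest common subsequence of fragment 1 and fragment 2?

Let dp[i][j] be the LCS length of the first i bases of fragment 1 and the first j bases of fragment 2. dp[i][j] = dp[i-1][j-1]+1 when the i-th and j-th bases match, else max(dp[i-1][j], dp[i][j-1]).
    ·  T  G  G  G  A  C  T
 ·  0  0  0  0  0  0  0  0
 C  0  0  0  0  0  0  1  1
 C  0  0  0  0  0  0  1  1
 C  0  0  0  0  0  0  1  1
 A  0  0  0  0  0  1  1  1
 G  0  0  1  1  1  1  1  1
 G  0  0  1  2  2  2  2  2
 C  0  0  1  2  2  2  3  3
 T  0  1  1  2  2  2  3  4
dp[8][7] = 4. One LCS (by backtracking along matches): GGCT.

4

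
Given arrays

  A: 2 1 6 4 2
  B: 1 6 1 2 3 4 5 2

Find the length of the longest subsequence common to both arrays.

4

Match 1 at A[2]=B[1], 6 at A[3]=B[2], 4 at A[4]=B[6], 2 at A[5]=B[8] — 4 values in the same relative order in both. Since dp[5][8] = 4, nothing longer is possible.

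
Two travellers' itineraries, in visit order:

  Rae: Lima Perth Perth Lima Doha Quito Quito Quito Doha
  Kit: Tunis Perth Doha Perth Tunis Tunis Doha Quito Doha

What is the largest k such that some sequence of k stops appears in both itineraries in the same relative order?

Pick Perth at Rae[2]=Kit[2]; then Perth at Rae[3]=Kit[4]; then Doha at Rae[5]=Kit[7]; then Quito at Rae[8]=Kit[8]; then Doha at Rae[9]=Kit[9]; all 5 stops appear in both, in order. dp[9][9] = 5 confirms this is the maximum.

5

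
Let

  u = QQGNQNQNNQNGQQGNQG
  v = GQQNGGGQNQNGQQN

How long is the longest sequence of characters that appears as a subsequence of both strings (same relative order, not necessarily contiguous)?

One common subsequence of length 11: Q (u #1, v #2), Q (u #2, v #3), G (u #3, v #7), Q (u #7, v #8), N (u #9, v #9), Q (u #10, v #10), N (u #11, v #11), G (u #12, v #12), Q (u #13, v #13), Q (u #14, v #14), N (u #16, v #15). The LCS DP gives dp[18][15] = 11, so this is optimal.

11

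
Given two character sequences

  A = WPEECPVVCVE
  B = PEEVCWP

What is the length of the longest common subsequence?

5

Let dp[i][j] be the LCS length of the first i characters of A and the first j characters of B. dp[i][j] = dp[i-1][j-1]+1 when the i-th and j-th characters match, else max(dp[i-1][j], dp[i][j-1]).
    ·  P  E  E  V  C  W  P
 ·  0  0  0  0  0  0  0  0
 W  0  0  0  0  0  0  1  1
 P  0  1  1  1  1  1  1  2
 E  0  1  2  2  2  2  2  2
 E  0  1  2  3  3  3  3  3
 C  0  1  2  3  3  4  4  4
 P  0  1  2  3  3  4  4  5
 V  0  1  2  3  4  4  4  5
 V  0  1  2  3  4  4  4  5
 C  0  1  2  3  4  5  5  5
 V  0  1  2  3  4  5  5  5
 E  0  1  2  3  4  5  5  5
dp[11][7] = 5. One LCS (by backtracking along matches): PEECP.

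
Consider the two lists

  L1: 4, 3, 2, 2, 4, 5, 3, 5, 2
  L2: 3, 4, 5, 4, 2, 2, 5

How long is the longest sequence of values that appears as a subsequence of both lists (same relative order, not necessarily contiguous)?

4

Taking 4 [1,4], 2 [3,5], 2 [4,6], 5 [8,7] gives a common subsequence of length 4, and the DP table's final entry dp[9][7] is also 4, so no common subsequence is longer.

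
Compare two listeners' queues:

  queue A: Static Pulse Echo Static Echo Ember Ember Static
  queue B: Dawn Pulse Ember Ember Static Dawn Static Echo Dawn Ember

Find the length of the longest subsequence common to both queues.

Taking Static [1,5], Static [4,7], Echo [5,8], Ember [7,10] gives a common subsequence of length 4. dp[8][10] = 4 confirms this is the maximum.

4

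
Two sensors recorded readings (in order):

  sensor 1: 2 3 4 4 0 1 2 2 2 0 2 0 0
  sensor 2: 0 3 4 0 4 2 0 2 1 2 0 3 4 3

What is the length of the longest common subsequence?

7

Match 3 (sensor 1 #2, sensor 2 #2) → 4 (sensor 1 #3, sensor 2 #3) → 4 (sensor 1 #4, sensor 2 #5) → 0 (sensor 1 #5, sensor 2 #7) → 1 (sensor 1 #6, sensor 2 #9) → 2 (sensor 1 #9, sensor 2 #10) → 0 (sensor 1 #10, sensor 2 #11) — 7 values in the same relative order in both, and the DP table's final entry dp[13][14] is also 7, so no common subsequence is longer.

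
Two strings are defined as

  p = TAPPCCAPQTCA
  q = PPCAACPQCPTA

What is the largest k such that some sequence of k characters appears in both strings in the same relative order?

8

Taking P (p #3, q #1), P (p #4, q #2), C (p #5, q #3), C (p #6, q #6), P (p #8, q #7), Q (p #9, q #8), T (p #10, q #11), A (p #12, q #12) gives a common subsequence of length 8, and the DP table's final entry dp[12][12] is also 8, so no common subsequence is longer.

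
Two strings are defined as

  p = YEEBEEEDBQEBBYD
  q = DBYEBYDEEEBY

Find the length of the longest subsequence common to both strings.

Pick Y (p #1, q #3); then E (p #3, q #4); then B (p #4, q #5); then E (p #6, q #8); then E (p #7, q #9); then E (p #11, q #10); then B (p #13, q #11); then Y (p #14, q #12); all 8 characters appear in both, in order. The LCS DP gives dp[15][12] = 8, so this is optimal.

8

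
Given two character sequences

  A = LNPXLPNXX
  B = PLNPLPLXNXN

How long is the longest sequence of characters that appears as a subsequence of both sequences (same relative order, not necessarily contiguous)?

Let dp[i][j] be the LCS length of the first i characters of A and the first j characters of B. dp[i][j] = dp[i-1][j-1]+1 when the i-th and j-th characters match, else max(dp[i-1][j], dp[i][j-1]).
    ·  P  L  N  P  L  P  L  X  N  X  N
 ·  0  0  0  0  0  0  0  0  0  0  0  0
 L  0  0  1  1  1  1  1  1  1  1  1  1
 N  0  0  1  2  2  2  2  2  2  2  2  2
 P  0  1  1  2  3  3  3  3  3  3  3  3
 X  0  1  1  2  3  3  3  3  4  4  4  4
 L  0  1  2  2  3  4  4  4  4  4  4  4
 P  0  1  2  2  3  4  5  5  5  5  5  5
 N  0  1  2  3  3  4  5  5  5  6  6  6
 X  0  1  2  3  3  4  5  5  6  6  7  7
 X  0  1  2  3  3  4  5  5  6  6  7  7
dp[9][11] = 7. One LCS (by backtracking along matches): LNPLPNX.

7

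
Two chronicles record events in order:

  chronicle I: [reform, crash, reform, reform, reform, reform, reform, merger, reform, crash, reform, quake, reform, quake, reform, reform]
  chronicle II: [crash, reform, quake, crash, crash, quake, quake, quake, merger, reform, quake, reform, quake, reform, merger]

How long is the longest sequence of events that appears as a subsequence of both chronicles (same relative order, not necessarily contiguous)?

Pick reform [1,2] → crash [2,5] → merger [8,9] → reform [11,10] → quake [12,11] → reform [13,12] → quake [14,13] → reform [15,14]; all 8 events appear in both, in order. Since dp[16][15] = 8, nothing longer is possible.

8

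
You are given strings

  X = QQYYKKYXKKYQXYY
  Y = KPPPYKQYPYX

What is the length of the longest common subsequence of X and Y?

6

Match K (X #5, Y #1), Y (X #7, Y #5), K (X #10, Y #6), Q (X #12, Y #7), Y (X #14, Y #8), Y (X #15, Y #10) — 6 characters in the same relative order in both. Since dp[15][11] = 6, nothing longer is possible.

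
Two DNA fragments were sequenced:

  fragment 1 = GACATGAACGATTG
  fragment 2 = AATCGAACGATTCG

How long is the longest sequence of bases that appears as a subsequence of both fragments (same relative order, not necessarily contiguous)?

Match A at fragment 1[2]=fragment 2[1], A at fragment 1[4]=fragment 2[2], T at fragment 1[5]=fragment 2[3], G at fragment 1[6]=fragment 2[5], A at fragment 1[7]=fragment 2[6], A at fragment 1[8]=fragment 2[7], C at fragment 1[9]=fragment 2[8], G at fragment 1[10]=fragment 2[9], A at fragment 1[11]=fragment 2[10], T at fragment 1[12]=fragment 2[11], T at fragment 1[13]=fragment 2[12], G at fragment 1[14]=fragment 2[14] — 12 bases in the same relative order in both. Since dp[14][14] = 12, nothing longer is possible.

12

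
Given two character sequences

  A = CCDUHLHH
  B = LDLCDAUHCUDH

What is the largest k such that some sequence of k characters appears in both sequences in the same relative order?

Let dp[i][j] be the LCS length of the first i characters of A and the first j characters of B. dp[i][j] = dp[i-1][j-1]+1 when the i-th and j-th characters match, else max(dp[i-1][j], dp[i][j-1]).
    ·  L  D  L  C  D  A  U  H  C  U  D  H
 ·  0  0  0  0  0  0  0  0  0  0  0  0  0
 C  0  0  0  0  1  1  1  1  1  1  1  1  1
 C  0  0  0  0  1  1  1  1  1  2  2  2  2
 D  0  0  1  1  1  2  2  2  2  2  2  3  3
 U  0  0  1  1  1  2  2  3  3  3  3  3  3
 H  0  0  1  1  1  2  2  3  4  4  4  4  4
 L  0  1  1  2  2  2  2  3  4  4  4  4  4
 H  0  1  1  2  2  2  2  3  4  4  4  4  5
 H  0  1  1  2  2  2  2  3  4  4  4  4  5
dp[8][12] = 5. One LCS (by backtracking along matches): CDUHH.

5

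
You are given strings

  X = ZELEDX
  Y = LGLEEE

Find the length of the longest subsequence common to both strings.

Pick E (X #2, Y #5), E (X #4, Y #6); all 2 characters appear in both, in order. Since dp[6][6] = 2, nothing longer is possible.

2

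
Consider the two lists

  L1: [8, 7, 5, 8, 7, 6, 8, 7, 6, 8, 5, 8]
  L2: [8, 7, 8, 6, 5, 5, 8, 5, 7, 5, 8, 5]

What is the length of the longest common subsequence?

One common subsequence of length 8: 8 (L1 #1, L2 #1) → 7 (L1 #2, L2 #2) → 8 (L1 #4, L2 #3) → 6 (L1 #6, L2 #4) → 8 (L1 #7, L2 #7) → 7 (L1 #8, L2 #9) → 8 (L1 #10, L2 #11) → 5 (L1 #11, L2 #12). The LCS DP gives dp[12][12] = 8, so this is optimal.

8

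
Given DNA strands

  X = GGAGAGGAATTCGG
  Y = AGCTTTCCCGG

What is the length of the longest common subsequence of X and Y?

7

Match A (X #3, Y #1) → G (X #4, Y #2) → T (X #10, Y #5) → T (X #11, Y #6) → C (X #12, Y #9) → G (X #13, Y #10) → G (X #14, Y #11) — 7 bases in the same relative order in both, and the DP table's final entry dp[14][11] is also 7, so no common subsequence is longer.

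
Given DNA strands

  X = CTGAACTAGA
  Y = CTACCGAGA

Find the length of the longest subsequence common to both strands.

7

Let dp[i][j] be the LCS length of the first i bases of X and the first j bases of Y. dp[i][j] = dp[i-1][j-1]+1 when the i-th and j-th bases match, else max(dp[i-1][j], dp[i][j-1]).
    ·  C  T  A  C  C  G  A  G  A
 ·  0  0  0  0  0  0  0  0  0  0
 C  0  1  1  1  1  1  1  1  1  1
 T  0  1  2  2  2  2  2  2  2  2
 G  0  1  2  2  2  2  3  3  3  3
 A  0  1  2  3  3  3  3  4  4  4
 A  0  1  2  3  3  3  3  4  4  5
 C  0  1  2  3  4  4  4  4  4  5
 T  0  1  2  3  4  4  4  4  4  5
 A  0  1  2  3  4  4  4  5  5  5
 G  0  1  2  3  4  4  5  5  6  6
 A  0  1  2  3  4  4  5  6  6  7
dp[10][9] = 7. One LCS (by backtracking along matches): CTACAGA.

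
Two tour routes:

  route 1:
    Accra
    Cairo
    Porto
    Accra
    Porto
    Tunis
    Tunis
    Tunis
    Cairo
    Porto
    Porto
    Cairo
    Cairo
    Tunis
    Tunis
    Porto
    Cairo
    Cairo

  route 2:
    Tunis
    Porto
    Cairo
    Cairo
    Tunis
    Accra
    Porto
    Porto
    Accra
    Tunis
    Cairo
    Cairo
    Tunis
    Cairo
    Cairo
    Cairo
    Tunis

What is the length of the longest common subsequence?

Pick Accra (route 1 #1, route 2 #6) → Porto (route 1 #3, route 2 #8) → Accra (route 1 #4, route 2 #9) → Tunis (route 1 #6, route 2 #10) → Tunis (route 1 #8, route 2 #13) → Cairo (route 1 #9, route 2 #14) → Cairo (route 1 #12, route 2 #15) → Cairo (route 1 #13, route 2 #16) → Tunis (route 1 #15, route 2 #17); all 9 stops appear in both, in order. The LCS DP gives dp[18][17] = 9, so this is optimal.

9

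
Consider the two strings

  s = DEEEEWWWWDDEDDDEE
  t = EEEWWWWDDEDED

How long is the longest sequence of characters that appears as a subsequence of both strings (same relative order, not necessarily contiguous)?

Taking E at s[3]=t[1] → E at s[4]=t[2] → E at s[5]=t[3] → W at s[6]=t[4] → W at s[7]=t[5] → W at s[8]=t[6] → W at s[9]=t[7] → D at s[10]=t[8] → D at s[11]=t[9] → E at s[12]=t[10] → D at s[13]=t[11] → D at s[15]=t[13] gives a common subsequence of length 12. dp[17][13] = 12 confirms this is the maximum.

12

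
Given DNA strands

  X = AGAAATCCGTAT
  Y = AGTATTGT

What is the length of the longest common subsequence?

Let dp[i][j] be the LCS length of the first i bases of X and the first j bases of Y. dp[i][j] = dp[i-1][j-1]+1 when the i-th and j-th bases match, else max(dp[i-1][j], dp[i][j-1]).
    ·  A  G  T  A  T  T  G  T
 ·  0  0  0  0  0  0  0  0  0
 A  0  1  1  1  1  1  1  1  1
 G  0  1  2  2  2  2  2  2  2
 A  0  1  2  2  3  3  3  3  3
 A  0  1  2  2  3  3  3  3  3
 A  0  1  2  2  3  3  3  3  3
 T  0  1  2  3  3  4  4  4  4
 C  0  1  2  3  3  4  4  4  4
 C  0  1  2  3  3  4  4  4  4
 G  0  1  2  3  3  4  4  5  5
 T  0  1  2  3  3  4  5  5  6
 A  0  1  2  3  4  4  5  5  6
 T  0  1  2  3  4  5  5  5  6
dp[12][8] = 6. One LCS (by backtracking along matches): AGATGT.

6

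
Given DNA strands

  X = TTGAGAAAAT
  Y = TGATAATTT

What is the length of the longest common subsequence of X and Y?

Match T (X #2, Y #1); then G (X #3, Y #2); then A (X #4, Y #3); then A (X #6, Y #5); then A (X #7, Y #6); then T (X #10, Y #9) — 6 bases in the same relative order in both. dp[10][9] = 6 confirms this is the maximum.

6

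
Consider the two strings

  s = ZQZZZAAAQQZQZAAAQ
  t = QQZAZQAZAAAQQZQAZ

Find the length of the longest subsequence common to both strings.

Match Q [2,2], Z [3,3], Z [4,5], Z [5,8], A [6,9], A [7,10], A [8,11], Q [9,12], Q [10,13], Z [11,14], Q [12,15], Z [13,17] — 12 characters in the same relative order in both. Since dp[17][17] = 12, nothing longer is possible.

12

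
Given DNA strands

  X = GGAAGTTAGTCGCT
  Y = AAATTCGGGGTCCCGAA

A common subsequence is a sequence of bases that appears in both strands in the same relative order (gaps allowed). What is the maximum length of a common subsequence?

8

One common subsequence of length 8: A [3,2]; then A [4,3]; then T [6,4]; then T [7,5]; then G [9,10]; then T [10,11]; then C [11,14]; then G [12,15]. dp[14][17] = 8 confirms this is the maximum.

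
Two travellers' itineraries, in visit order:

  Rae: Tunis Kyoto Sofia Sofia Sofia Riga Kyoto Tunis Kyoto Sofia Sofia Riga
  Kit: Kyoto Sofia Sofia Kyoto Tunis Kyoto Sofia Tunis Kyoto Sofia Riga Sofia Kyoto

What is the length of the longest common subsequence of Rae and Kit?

One common subsequence of length 9: Kyoto (Rae #2, Kit #1) → Sofia (Rae #4, Kit #2) → Sofia (Rae #5, Kit #3) → Kyoto (Rae #7, Kit #4) → Tunis (Rae #8, Kit #5) → Kyoto (Rae #9, Kit #6) → Sofia (Rae #10, Kit #7) → Sofia (Rae #11, Kit #10) → Riga (Rae #12, Kit #11), and the DP table's final entry dp[12][13] is also 9, so no common subsequence is longer.

9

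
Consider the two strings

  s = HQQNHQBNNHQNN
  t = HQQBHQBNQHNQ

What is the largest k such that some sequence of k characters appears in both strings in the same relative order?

9

One common subsequence of length 9: H [1,1]; then Q [2,2]; then Q [3,3]; then H [5,5]; then Q [6,6]; then B [7,7]; then N [8,8]; then N [9,11]; then Q [11,12], and the DP table's final entry dp[13][12] is also 9, so no common subsequence is longer.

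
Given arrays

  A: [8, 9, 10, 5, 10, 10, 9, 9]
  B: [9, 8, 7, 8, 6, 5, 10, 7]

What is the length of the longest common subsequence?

Taking 8 [1,4]; then 5 [4,6]; then 10 [5,7] gives a common subsequence of length 3. dp[8][8] = 3 confirms this is the maximum.

3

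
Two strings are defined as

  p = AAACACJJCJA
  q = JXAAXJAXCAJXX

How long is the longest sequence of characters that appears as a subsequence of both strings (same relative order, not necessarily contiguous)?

Let dp[i][j] be the LCS length of the first i characters of p and the first j characters of q. dp[i][j] = dp[i-1][j-1]+1 when the i-th and j-th characters match, else max(dp[i-1][j], dp[i][j-1]).
    ·  J  X  A  A  X  J  A  X  C  A  J  X  X
 ·  0  0  0  0  0  0  0  0  0  0  0  0  0  0
 A  0  0  0  1  1  1  1  1  1  1  1  1  1  1
 A  0  0  0  1  2  2  2  2  2  2  2  2  2  2
 A  0  0  0  1  2  2  2  3  3  3  3  3  3  3
 C  0  0  0  1  2  2  2  3  3  4  4  4  4  4
 A  0  0  0  1  2  2  2  3  3  4  5  5  5  5
 C  0  0  0  1  2  2  2  3  3  4  5  5  5  5
 J  0  1  1  1  2  2  3  3  3  4  5  6  6  6
 J  0  1  1  1  2  2  3  3  3  4  5  6  6  6
 C  0  1  1  1  2  2  3  3  3  4  5  6  6  6
 J  0  1  1  1  2  2  3  3  3  4  5  6  6  6
 A  0  1  1  2  2  2  3  4  4  4  5  6  6  6
dp[11][13] = 6. One LCS (by backtracking along matches): AAACAJ.

6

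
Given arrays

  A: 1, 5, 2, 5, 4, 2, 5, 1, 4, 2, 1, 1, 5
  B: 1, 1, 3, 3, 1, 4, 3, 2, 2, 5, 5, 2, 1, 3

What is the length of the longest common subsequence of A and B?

6

Taking 1 (A #1, B #5), then 2 (A #3, B #9), then 5 (A #4, B #10), then 5 (A #7, B #11), then 2 (A #10, B #12), then 1 (A #11, B #13) gives a common subsequence of length 6, and the DP table's final entry dp[13][14] is also 6, so no common subsequence is longer.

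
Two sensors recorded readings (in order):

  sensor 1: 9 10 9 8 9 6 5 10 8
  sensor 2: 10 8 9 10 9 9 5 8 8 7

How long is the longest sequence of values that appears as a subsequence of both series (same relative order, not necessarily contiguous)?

One common subsequence of length 6: 9 at sensor 1[1]=sensor 2[3]; then 10 at sensor 1[2]=sensor 2[4]; then 9 at sensor 1[3]=sensor 2[5]; then 9 at sensor 1[5]=sensor 2[6]; then 5 at sensor 1[7]=sensor 2[7]; then 8 at sensor 1[9]=sensor 2[9]. Since dp[9][10] = 6, nothing longer is possible.

6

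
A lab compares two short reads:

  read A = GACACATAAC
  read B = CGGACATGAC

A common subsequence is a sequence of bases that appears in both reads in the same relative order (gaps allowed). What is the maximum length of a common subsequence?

Taking G at read A[1]=read B[3], A at read A[4]=read B[4], C at read A[5]=read B[5], A at read A[6]=read B[6], T at read A[7]=read B[7], A at read A[9]=read B[9], C at read A[10]=read B[10] gives a common subsequence of length 7, and the DP table's final entry dp[10][10] is also 7, so no common subsequence is longer.

7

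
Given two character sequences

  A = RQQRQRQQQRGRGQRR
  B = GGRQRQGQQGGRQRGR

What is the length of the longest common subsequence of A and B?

11

One common subsequence of length 11: R (A #1, B #3) → Q (A #3, B #4) → R (A #4, B #5) → Q (A #5, B #6) → Q (A #7, B #8) → Q (A #8, B #9) → G (A #11, B #11) → R (A #12, B #12) → Q (A #14, B #13) → R (A #15, B #14) → R (A #16, B #16). The LCS DP gives dp[16][16] = 11, so this is optimal.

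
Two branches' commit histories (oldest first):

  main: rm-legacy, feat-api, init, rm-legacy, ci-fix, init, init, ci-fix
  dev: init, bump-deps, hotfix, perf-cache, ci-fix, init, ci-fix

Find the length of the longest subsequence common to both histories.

Taking init [3,1], ci-fix [5,5], init [7,6], ci-fix [8,7] gives a common subsequence of length 4. dp[8][7] = 4 confirms this is the maximum.

4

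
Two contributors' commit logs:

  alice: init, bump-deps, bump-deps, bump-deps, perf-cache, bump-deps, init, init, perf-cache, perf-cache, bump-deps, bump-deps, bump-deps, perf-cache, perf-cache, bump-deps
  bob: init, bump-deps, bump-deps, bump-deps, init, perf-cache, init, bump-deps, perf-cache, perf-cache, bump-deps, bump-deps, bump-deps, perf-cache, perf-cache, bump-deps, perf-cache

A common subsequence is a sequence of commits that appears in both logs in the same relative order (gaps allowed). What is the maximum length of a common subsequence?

14

One common subsequence of length 14: init at alice[1]=bob[1]; then bump-deps at alice[2]=bob[2]; then bump-deps at alice[3]=bob[3]; then bump-deps at alice[4]=bob[4]; then perf-cache at alice[5]=bob[6]; then bump-deps at alice[6]=bob[8]; then perf-cache at alice[9]=bob[9]; then perf-cache at alice[10]=bob[10]; then bump-deps at alice[11]=bob[11]; then bump-deps at alice[12]=bob[12]; then bump-deps at alice[13]=bob[13]; then perf-cache at alice[14]=bob[14]; then perf-cache at alice[15]=bob[15]; then bump-deps at alice[16]=bob[16], and the DP table's final entry dp[16][17] is also 14, so no common subsequence is longer.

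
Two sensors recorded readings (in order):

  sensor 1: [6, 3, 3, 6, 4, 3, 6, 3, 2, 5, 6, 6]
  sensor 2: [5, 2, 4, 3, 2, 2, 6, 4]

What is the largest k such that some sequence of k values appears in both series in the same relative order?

4

Let dp[i][j] be the LCS length of the first i values of sensor 1 and the first j values of sensor 2. dp[i][j] = dp[i-1][j-1]+1 when the i-th and j-th values match, else max(dp[i-1][j], dp[i][j-1]).
    ·  5  2  4  3  2  2  6  4
 ·  0  0  0  0  0  0  0  0  0
 6  0  0  0  0  0  0  0  1  1
 3  0  0  0  0  1  1  1  1  1
 3  0  0  0  0  1  1  1  1  1
 6  0  0  0  0  1  1  1  2  2
 4  0  0  0  1  1  1  1  2  3
 3  0  0  0  1  2  2  2  2  3
 6  0  0  0  1  2  2  2  3  3
 3  0  0  0  1  2  2  2  3  3
 2  0  0  1  1  2  3  3  3  3
 5  0  1  1  1  2  3  3  3  3
 6  0  1  1  1  2  3  3  4  4
 6  0  1  1  1  2  3  3  4  4
dp[12][8] = 4. One LCS (by backtracking along matches): 4, 3, 2, 6.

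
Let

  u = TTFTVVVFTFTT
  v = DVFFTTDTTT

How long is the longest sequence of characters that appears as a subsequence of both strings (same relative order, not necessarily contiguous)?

Taking T (u #1, v #5), T (u #2, v #6), T (u #9, v #8), T (u #11, v #9), T (u #12, v #10) gives a common subsequence of length 5, and the DP table's final entry dp[12][10] is also 5, so no common subsequence is longer.

5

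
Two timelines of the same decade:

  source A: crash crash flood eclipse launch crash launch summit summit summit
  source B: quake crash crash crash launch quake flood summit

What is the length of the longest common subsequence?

Match crash at source A[1]=source B[2] → crash at source A[2]=source B[3] → crash at source A[6]=source B[4] → launch at source A[7]=source B[5] → summit at source A[10]=source B[8] — 5 events in the same relative order in both, and the DP table's final entry dp[10][8] is also 5, so no common subsequence is longer.

5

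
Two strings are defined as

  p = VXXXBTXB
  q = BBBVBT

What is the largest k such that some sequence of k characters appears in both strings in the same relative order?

3

Let dp[i][j] be the LCS length of the first i characters of p and the first j characters of q. dp[i][j] = dp[i-1][j-1]+1 when the i-th and j-th characters match, else max(dp[i-1][j], dp[i][j-1]).
    ·  B  B  B  V  B  T
 ·  0  0  0  0  0  0  0
 V  0  0  0  0  1  1  1
 X  0  0  0  0  1  1  1
 X  0  0  0  0  1  1  1
 X  0  0  0  0  1  1  1
 B  0  1  1  1  1  2  2
 T  0  1  1  1  1  2  3
 X  0  1  1  1  1  2  3
 B  0  1  2  2  2  2  3
dp[8][6] = 3. One LCS (by backtracking along matches): VBT.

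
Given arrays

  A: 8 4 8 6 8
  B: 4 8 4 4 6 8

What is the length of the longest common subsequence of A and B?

Match 8 [1,2], then 4 [2,4], then 6 [4,5], then 8 [5,6] — 4 values in the same relative order in both. Since dp[5][6] = 4, nothing longer is possible.

4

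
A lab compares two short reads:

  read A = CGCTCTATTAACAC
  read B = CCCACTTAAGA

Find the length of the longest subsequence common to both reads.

Match C [1,1]; then C [3,2]; then C [5,3]; then A [7,4]; then T [8,6]; then T [9,7]; then A [10,8]; then A [11,9]; then A [13,11] — 9 bases in the same relative order in both. dp[14][11] = 9 confirms this is the maximum.

9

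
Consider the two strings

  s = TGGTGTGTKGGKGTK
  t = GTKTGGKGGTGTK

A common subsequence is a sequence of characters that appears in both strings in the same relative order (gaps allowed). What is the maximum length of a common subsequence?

One common subsequence of length 10: T at s[1]=t[2], then T at s[4]=t[4], then G at s[5]=t[5], then G at s[7]=t[6], then K at s[9]=t[7], then G at s[10]=t[8], then G at s[11]=t[9], then G at s[13]=t[11], then T at s[14]=t[12], then K at s[15]=t[13]. dp[15][13] = 10 confirms this is the maximum.

10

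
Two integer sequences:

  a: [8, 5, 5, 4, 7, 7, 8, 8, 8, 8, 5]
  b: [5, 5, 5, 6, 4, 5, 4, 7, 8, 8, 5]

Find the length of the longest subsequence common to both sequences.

One common subsequence of length 7: 5 at a[2]=b[3]; then 5 at a[3]=b[6]; then 4 at a[4]=b[7]; then 7 at a[6]=b[8]; then 8 at a[9]=b[9]; then 8 at a[10]=b[10]; then 5 at a[11]=b[11]. The LCS DP gives dp[11][11] = 7, so this is optimal.

7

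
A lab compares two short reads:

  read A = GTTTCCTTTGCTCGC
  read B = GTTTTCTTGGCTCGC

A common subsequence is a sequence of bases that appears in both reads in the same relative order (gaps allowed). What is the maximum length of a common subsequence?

Match G [1,1]; then T [2,3]; then T [3,4]; then T [4,5]; then C [6,6]; then T [7,7]; then T [8,8]; then G [10,10]; then C [11,11]; then T [12,12]; then C [13,13]; then G [14,14]; then C [15,15] — 13 bases in the same relative order in both. dp[15][15] = 13 confirms this is the maximum.

13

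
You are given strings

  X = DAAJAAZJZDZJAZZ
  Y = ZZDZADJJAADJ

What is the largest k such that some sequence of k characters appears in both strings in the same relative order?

One common subsequence of length 7: D [1,3]; then A [2,5]; then J [4,8]; then A [5,9]; then A [6,10]; then D [10,11]; then J [12,12]. The LCS DP gives dp[15][12] = 7, so this is optimal.

7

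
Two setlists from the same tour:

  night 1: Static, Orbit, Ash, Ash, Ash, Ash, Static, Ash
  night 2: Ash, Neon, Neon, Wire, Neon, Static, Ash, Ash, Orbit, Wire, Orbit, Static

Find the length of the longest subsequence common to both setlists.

4

Match Static (night 1 #1, night 2 #6), Ash (night 1 #3, night 2 #7), Ash (night 1 #4, night 2 #8), Static (night 1 #7, night 2 #12) — 4 songs in the same relative order in both, and the DP table's final entry dp[8][12] is also 4, so no common subsequence is longer.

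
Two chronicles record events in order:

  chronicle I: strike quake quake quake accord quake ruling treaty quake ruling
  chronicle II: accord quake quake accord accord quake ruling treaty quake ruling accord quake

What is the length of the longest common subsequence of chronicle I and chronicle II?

8

One common subsequence of length 8: quake [2,2], quake [3,3], accord [5,5], quake [6,6], ruling [7,7], treaty [8,8], quake [9,9], ruling [10,10]. dp[10][12] = 8 confirms this is the maximum.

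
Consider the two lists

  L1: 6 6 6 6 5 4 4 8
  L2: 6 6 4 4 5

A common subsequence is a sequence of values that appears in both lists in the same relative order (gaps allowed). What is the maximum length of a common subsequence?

One common subsequence of length 4: 6 at L1[3]=L2[1] → 6 at L1[4]=L2[2] → 4 at L1[6]=L2[3] → 4 at L1[7]=L2[4], and the DP table's final entry dp[8][5] is also 4, so no common subsequence is longer.

4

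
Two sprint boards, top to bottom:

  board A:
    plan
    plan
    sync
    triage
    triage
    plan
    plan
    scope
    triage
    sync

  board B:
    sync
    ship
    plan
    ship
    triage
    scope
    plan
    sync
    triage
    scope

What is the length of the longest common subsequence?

Pick plan [1,3], then plan [2,7], then sync [3,8], then triage [5,9], then scope [8,10]; all 5 tasks appear in both, in order. Since dp[10][10] = 5, nothing longer is possible.

5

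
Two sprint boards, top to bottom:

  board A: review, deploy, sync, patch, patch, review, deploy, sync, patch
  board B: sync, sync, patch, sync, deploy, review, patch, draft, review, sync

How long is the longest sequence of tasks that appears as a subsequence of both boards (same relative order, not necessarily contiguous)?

One common subsequence of length 5: sync (board A #3, board B #2), patch (board A #4, board B #3), patch (board A #5, board B #7), review (board A #6, board B #9), sync (board A #8, board B #10). Since dp[9][10] = 5, nothing longer is possible.

5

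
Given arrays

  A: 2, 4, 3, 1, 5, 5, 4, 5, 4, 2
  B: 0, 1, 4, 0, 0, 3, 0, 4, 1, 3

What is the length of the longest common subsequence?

3

One common subsequence of length 3: 4 (A #2, B #3), then 3 (A #3, B #6), then 1 (A #4, B #9). dp[10][10] = 3 confirms this is the maximum.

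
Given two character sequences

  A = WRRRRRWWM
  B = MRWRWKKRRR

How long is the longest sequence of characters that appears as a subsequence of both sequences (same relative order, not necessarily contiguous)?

5

Match W (A #1, B #3) → R (A #2, B #4) → R (A #4, B #8) → R (A #5, B #9) → R (A #6, B #10) — 5 characters in the same relative order in both. Since dp[9][10] = 5, nothing longer is possible.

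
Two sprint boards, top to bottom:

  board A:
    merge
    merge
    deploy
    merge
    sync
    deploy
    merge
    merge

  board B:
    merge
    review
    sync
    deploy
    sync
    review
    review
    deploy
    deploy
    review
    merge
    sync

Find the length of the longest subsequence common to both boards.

One common subsequence of length 5: merge at board A[1]=board B[1], deploy at board A[3]=board B[4], sync at board A[5]=board B[5], deploy at board A[6]=board B[9], merge at board A[7]=board B[11], and the DP table's final entry dp[8][12] is also 5, so no common subsequence is longer.

5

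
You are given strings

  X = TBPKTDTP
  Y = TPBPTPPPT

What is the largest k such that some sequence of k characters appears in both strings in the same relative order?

5

Let dp[i][j] be the LCS length of the first i characters of X and the first j characters of Y. dp[i][j] = dp[i-1][j-1]+1 when the i-th and j-th characters match, else max(dp[i-1][j], dp[i][j-1]).
    ·  T  P  B  P  T  P  P  P  T
 ·  0  0  0  0  0  0  0  0  0  0
 T  0  1  1  1  1  1  1  1  1  1
 B  0  1  1  2  2  2  2  2  2  2
 P  0  1  2  2  3  3  3  3  3  3
 K  0  1  2  2  3  3  3  3  3  3
 T  0  1  2  2  3  4  4  4  4  4
 D  0  1  2  2  3  4  4  4  4  4
 T  0  1  2  2  3  4  4  4  4  5
 P  0  1  2  2  3  4  5  5  5  5
dp[8][9] = 5. One LCS (by backtracking along matches): TBPTT.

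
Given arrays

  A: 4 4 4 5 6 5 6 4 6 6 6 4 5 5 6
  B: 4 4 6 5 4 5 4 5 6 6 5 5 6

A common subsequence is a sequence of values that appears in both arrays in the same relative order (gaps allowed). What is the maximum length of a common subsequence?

10

One common subsequence of length 10: 4 [1,1]; then 4 [2,2]; then 4 [3,5]; then 5 [4,6]; then 5 [6,8]; then 6 [10,9]; then 6 [11,10]; then 5 [13,11]; then 5 [14,12]; then 6 [15,13]. Since dp[15][13] = 10, nothing longer is possible.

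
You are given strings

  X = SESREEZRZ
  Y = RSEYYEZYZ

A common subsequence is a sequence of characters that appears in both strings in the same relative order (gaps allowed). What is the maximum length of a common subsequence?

5

Pick S [1,2], E [2,3], E [6,6], Z [7,7], Z [9,9]; all 5 characters appear in both, in order. Since dp[9][9] = 5, nothing longer is possible.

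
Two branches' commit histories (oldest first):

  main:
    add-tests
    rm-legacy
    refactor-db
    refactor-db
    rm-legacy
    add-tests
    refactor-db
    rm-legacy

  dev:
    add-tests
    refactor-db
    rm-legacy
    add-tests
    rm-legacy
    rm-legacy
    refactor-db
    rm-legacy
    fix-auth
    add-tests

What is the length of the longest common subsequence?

6

Pick add-tests [1,1], then refactor-db [4,2], then rm-legacy [5,3], then add-tests [6,4], then refactor-db [7,7], then rm-legacy [8,8]; all 6 commits appear in both, in order, and the DP table's final entry dp[8][10] is also 6, so no common subsequence is longer.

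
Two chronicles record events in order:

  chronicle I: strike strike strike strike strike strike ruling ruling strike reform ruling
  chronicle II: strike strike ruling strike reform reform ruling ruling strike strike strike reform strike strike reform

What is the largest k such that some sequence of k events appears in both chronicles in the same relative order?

Pick strike (chronicle I #1, chronicle II #2); then strike (chronicle I #2, chronicle II #4); then strike (chronicle I #3, chronicle II #9); then strike (chronicle I #4, chronicle II #10); then strike (chronicle I #5, chronicle II #11); then strike (chronicle I #6, chronicle II #13); then strike (chronicle I #9, chronicle II #14); then reform (chronicle I #10, chronicle II #15); all 8 events appear in both, in order. dp[11][15] = 8 confirms this is the maximum.

8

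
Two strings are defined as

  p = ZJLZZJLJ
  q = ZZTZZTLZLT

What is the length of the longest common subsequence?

4

Let dp[i][j] be the LCS length of the first i characters of p and the first j characters of q. dp[i][j] = dp[i-1][j-1]+1 when the i-th and j-th characters match, else max(dp[i-1][j], dp[i][j-1]).
    ·  Z  Z  T  Z  Z  T  L  Z  L  T
 ·  0  0  0  0  0  0  0  0  0  0  0
 Z  0  1  1  1  1  1  1  1  1  1  1
 J  0  1  1  1  1  1  1  1  1  1  1
 L  0  1  1  1  1  1  1  2  2  2  2
 Z  0  1  2  2  2  2  2  2  3  3  3
 Z  0  1  2  2  3  3  3  3  3  3  3
 J  0  1  2  2  3  3  3  3  3  3  3
 L  0  1  2  2  3  3  3  4  4  4  4
 J  0  1  2  2  3  3  3  4  4  4  4
dp[8][10] = 4. One LCS (by backtracking along matches): ZLZL.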